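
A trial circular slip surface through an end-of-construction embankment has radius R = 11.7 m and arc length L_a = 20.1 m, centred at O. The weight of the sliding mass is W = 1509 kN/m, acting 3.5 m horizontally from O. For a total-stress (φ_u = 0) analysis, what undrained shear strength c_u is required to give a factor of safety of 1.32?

FS = c_u·L_a·R / (W·d), so c_u = FS·W·d / (L_a·R).
c_u = 1.32·1509·3.5 / (20.10·11.7) = 6971.6 / 235.17 = 29.64 kPa

c_u = 29.6 kPa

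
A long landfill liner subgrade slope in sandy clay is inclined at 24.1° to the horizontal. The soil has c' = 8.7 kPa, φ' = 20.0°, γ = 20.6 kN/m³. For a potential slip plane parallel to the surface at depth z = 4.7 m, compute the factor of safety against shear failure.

FS = 1.05

For an infinite slope with a slip plane parallel to the surface (no pore pressure): FS = [c' + γz cos²β tanφ'] / [γz sinβ cosβ].
γz = 20.6·4.7 = 96.82 kN/m²
Numerator = 8.7 + 96.82·cos²24.1°·tan20.0° = 8.7 + 96.82·0.8333·0.3640 = 38.064 kPa
Denominator = 96.82·sin24.1°·cos24.1° = 96.82·0.4083·0.9128 = 36.088 kPa
FS = 38.064 / 36.088 = 1.055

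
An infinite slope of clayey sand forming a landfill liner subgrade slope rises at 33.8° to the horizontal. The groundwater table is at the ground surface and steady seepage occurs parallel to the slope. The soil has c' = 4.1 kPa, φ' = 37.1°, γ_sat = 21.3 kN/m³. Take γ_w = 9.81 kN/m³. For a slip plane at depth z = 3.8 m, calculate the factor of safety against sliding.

With seepage parallel to the slope and the water table at the surface, the effective normal stress on the slip plane uses the buoyant unit weight γ' = γ_sat − γ_w while the driving shear stress uses γ_sat:
FS = [c' + γ' z cos²β tanφ'] / [γ_sat z sinβ cosβ]
γ' = 21.3 − 9.81 = 11.49 kN/m³
Numerator = 4.1 + 11.49·3.8·cos²33.8°·tan37.1° = 4.1 + 11.49·3.8·0.6905·0.7563 = 26.902 kPa
Denominator = 21.3·3.8·sin33.8°·cos33.8° = 21.3·3.8·0.5563·0.8310 = 37.416 kPa
FS = 26.902 / 37.416 = 0.719

FS = 0.72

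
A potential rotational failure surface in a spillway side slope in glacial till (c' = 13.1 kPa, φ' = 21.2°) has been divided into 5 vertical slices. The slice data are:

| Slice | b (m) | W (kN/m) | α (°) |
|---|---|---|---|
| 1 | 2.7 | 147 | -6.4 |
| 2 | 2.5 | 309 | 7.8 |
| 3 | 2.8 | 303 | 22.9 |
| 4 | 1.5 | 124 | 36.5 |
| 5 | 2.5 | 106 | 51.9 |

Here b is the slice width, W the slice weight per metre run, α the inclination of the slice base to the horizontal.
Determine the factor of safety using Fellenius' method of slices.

FS = 1.78

Ordinary method of slices: FS = Σ[c'·Δl_i + (W_i cosα_i)·tanφ'] / Σ W_i sinα_i, with Δl_i = b_i / cosα_i.
Slice 1: Δl = 2.7/cos(-6.4°) = 2.717 m; N'_1 = 147·cos(-6.4°) = 146.1; c'Δl = 35.59; W sinα = -16.4
Slice 2: Δl = 2.5/cos7.8° = 2.523 m; N'_2 = 309·cos7.8° = 306.1; c'Δl = 33.06; W sinα = 41.9
Slice 3: Δl = 2.8/cos22.9° = 3.040 m; N'_3 = 303·cos22.9° = 279.1; c'Δl = 39.82; W sinα = 117.9
Slice 4: Δl = 1.5/cos36.5° = 1.866 m; N'_4 = 124·cos36.5° = 99.7; c'Δl = 24.44; W sinα = 73.8
Slice 5: Δl = 2.5/cos51.9° = 4.052 m; N'_5 = 106·cos51.9° = 65.4; c'Δl = 53.08; W sinα = 83.4
Σc'Δl = 186.0 kN/m; ΣN' = 896.4 kN/m; ΣW sinα = 300.6 kN/m
Resisting = 186.0 + 896.4·tan21.2° = 186.0 + 347.7 = 533.7 kN/m
FS = 533.7 / 300.6 = 1.775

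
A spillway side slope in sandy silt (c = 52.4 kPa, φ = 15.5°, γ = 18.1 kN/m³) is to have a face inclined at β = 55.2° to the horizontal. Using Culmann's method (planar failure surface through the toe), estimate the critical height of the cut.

H_c = 39.74 m

Culmann's analysis gives the critical failure plane at α_cr = (β + φ)/2 = (55.2 + 15.5)/2 = 35.4°, and the critical height
H_c = (4c/γ) · sinβ cosφ / [1 − cos(β − φ)]
    = (4·52.4/18.1) · sin55.2°·cos15.5° / [1 − cos(39.7°)]
    = 11.580 · 0.8211·0.9636 / [1 − 0.7694]
    = 11.580 · 0.7913 / 0.2306
    = 39.74 m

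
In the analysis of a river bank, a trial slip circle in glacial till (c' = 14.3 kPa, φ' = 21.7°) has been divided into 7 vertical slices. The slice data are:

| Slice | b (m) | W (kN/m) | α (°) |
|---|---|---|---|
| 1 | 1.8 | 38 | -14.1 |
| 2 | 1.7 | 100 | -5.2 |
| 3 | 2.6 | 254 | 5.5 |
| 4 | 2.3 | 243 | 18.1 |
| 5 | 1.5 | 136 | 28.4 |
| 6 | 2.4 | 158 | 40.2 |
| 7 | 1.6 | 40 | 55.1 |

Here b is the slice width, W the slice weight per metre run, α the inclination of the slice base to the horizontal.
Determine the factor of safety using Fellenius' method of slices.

FS = 2.08

Ordinary method of slices: FS = Σ[c'·Δl_i + (W_i cosα_i)·tanφ'] / Σ W_i sinα_i, with Δl_i = b_i / cosα_i.
Slice 1: Δl = 1.8/cos(-14.1°) = 1.856 m; N'_1 = 38·cos(-14.1°) = 36.9; c'Δl = 26.54; W sinα = -9.3
Slice 2: Δl = 1.7/cos(-5.2°) = 1.707 m; N'_2 = 100·cos(-5.2°) = 99.6; c'Δl = 24.41; W sinα = -9.1
Slice 3: Δl = 2.6/cos5.5° = 2.612 m; N'_3 = 254·cos5.5° = 252.8; c'Δl = 37.35; W sinα = 24.3
Slice 4: Δl = 2.3/cos18.1° = 2.420 m; N'_4 = 243·cos18.1° = 231.0; c'Δl = 34.60; W sinα = 75.5
Slice 5: Δl = 1.5/cos28.4° = 1.705 m; N'_5 = 136·cos28.4° = 119.6; c'Δl = 24.38; W sinα = 64.7
Slice 6: Δl = 2.4/cos40.2° = 3.142 m; N'_6 = 158·cos40.2° = 120.7; c'Δl = 44.93; W sinα = 102.0
Slice 7: Δl = 1.6/cos55.1° = 2.796 m; N'_7 = 40·cos55.1° = 22.9; c'Δl = 39.99; W sinα = 32.8
Σc'Δl = 232.2 kN/m; ΣN' = 883.4 kN/m; ΣW sinα = 281.0 kN/m
Resisting = 232.2 + 883.4·tan21.7° = 232.2 + 351.6 = 583.8 kN/m
FS = 583.8 / 281.0 = 2.078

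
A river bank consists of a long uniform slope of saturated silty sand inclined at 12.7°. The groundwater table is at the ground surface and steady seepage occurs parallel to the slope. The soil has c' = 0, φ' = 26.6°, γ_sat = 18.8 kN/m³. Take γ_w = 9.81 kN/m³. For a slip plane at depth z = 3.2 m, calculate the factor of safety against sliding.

FS = 1.06

With seepage parallel to the slope and the water table at the surface, the effective normal stress on the slip plane uses the buoyant unit weight γ' = γ_sat − γ_w while the driving shear stress uses γ_sat:
FS = [c' + γ' z cos²β tanφ'] / [γ_sat z sinβ cosβ]
(For c' = 0 this reduces to FS = (γ'/γ_sat)·tanφ'/tanβ.)
γ' = 18.8 − 9.81 = 8.99 kN/m³
Numerator = 0.0 + 8.99·3.2·cos²12.7°·tan26.6° = 0.0 + 8.99·3.2·0.9517·0.5008 = 13.710 kPa
Denominator = 18.8·3.2·sin12.7°·cos12.7° = 18.8·3.2·0.2198·0.9755 = 12.902 kPa
FS = 13.710 / 12.902 = 1.063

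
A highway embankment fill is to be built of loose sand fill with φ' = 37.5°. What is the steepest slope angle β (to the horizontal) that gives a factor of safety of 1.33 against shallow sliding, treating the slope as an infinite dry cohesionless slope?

For an infinite dry cohesionless slope FS = tanφ'/tanβ, so tanβ = tanφ' / FS.
tanβ = tan37.5° / 1.33 = 0.7673 / 1.33 = 0.5769
β = arctan(0.5769) = 29.98°

β = 30.0°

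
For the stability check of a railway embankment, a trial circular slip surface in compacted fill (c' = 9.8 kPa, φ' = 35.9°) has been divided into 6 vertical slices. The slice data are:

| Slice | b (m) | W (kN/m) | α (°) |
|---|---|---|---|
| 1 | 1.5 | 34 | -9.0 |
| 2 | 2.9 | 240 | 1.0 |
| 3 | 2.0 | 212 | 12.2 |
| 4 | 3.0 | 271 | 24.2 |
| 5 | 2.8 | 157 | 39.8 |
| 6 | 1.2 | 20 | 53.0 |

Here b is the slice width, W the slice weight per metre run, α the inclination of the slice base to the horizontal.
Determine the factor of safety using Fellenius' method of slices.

Ordinary method of slices: FS = Σ[c'·Δl_i + (W_i cosα_i)·tanφ'] / Σ W_i sinα_i, with Δl_i = b_i / cosα_i.
Slice 1: Δl = 1.5/cos(-9.0°) = 1.519 m; N'_1 = 34·cos(-9.0°) = 33.6; c'Δl = 14.88; W sinα = -5.3
Slice 2: Δl = 2.9/cos1.0° = 2.900 m; N'_2 = 240·cos1.0° = 240.0; c'Δl = 28.42; W sinα = 4.2
Slice 3: Δl = 2.0/cos12.2° = 2.046 m; N'_3 = 212·cos12.2° = 207.2; c'Δl = 20.05; W sinα = 44.8
Slice 4: Δl = 3.0/cos24.2° = 3.289 m; N'_4 = 271·cos24.2° = 247.2; c'Δl = 32.23; W sinα = 111.1
Slice 5: Δl = 2.8/cos39.8° = 3.644 m; N'_5 = 157·cos39.8° = 120.6; c'Δl = 35.72; W sinα = 100.5
Slice 6: Δl = 1.2/cos53.0° = 1.994 m; N'_6 = 20·cos53.0° = 12.0; c'Δl = 19.54; W sinα = 16.0
Σc'Δl = 150.8 kN/m; ΣN' = 860.6 kN/m; ΣW sinα = 271.2 kN/m
Resisting = 150.8 + 860.6·tan35.9° = 150.8 + 623.0 = 773.8 kN/m
FS = 773.8 / 271.2 = 2.853

FS = 2.85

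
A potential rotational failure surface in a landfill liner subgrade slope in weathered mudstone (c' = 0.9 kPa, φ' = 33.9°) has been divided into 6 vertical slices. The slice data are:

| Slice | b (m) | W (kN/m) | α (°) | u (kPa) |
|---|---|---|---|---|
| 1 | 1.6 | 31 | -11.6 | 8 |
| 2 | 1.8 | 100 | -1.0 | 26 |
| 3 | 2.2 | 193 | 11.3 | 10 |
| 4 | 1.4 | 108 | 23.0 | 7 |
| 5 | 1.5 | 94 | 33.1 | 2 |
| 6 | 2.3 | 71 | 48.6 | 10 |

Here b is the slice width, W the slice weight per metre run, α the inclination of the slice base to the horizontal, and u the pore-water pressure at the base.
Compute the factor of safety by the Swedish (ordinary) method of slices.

FS = 1.64

Ordinary method of slices: FS = Σ[c'·Δl_i + (W_i cosα_i − u_i·Δl_i)·tanφ'] / Σ W_i sinα_i, with Δl_i = b_i / cosα_i.
Slice 1: Δl = 1.6/cos(-11.6°) = 1.633 m; N'_1 = 31·cos(-11.6°) − 8·1.633 = 17.3; c'Δl = 1.47; W sinα = -6.2
Slice 2: Δl = 1.8/cos(-1.0°) = 1.800 m; N'_2 = 100·cos(-1.0°) − 26·1.800 = 53.2; c'Δl = 1.62; W sinα = -1.7
Slice 3: Δl = 2.2/cos11.3° = 2.243 m; N'_3 = 193·cos11.3° − 10·2.243 = 166.8; c'Δl = 2.02; W sinα = 37.8
Slice 4: Δl = 1.4/cos23.0° = 1.521 m; N'_4 = 108·cos23.0° − 7·1.521 = 88.8; c'Δl = 1.37; W sinα = 42.2
Slice 5: Δl = 1.5/cos33.1° = 1.791 m; N'_5 = 94·cos33.1° − 2·1.791 = 75.2; c'Δl = 1.61; W sinα = 51.3
Slice 6: Δl = 2.3/cos48.6° = 3.478 m; N'_6 = 71·cos48.6° − 10·3.478 = 12.2; c'Δl = 3.13; W sinα = 53.3
Σc'Δl = 11.2 kN/m; ΣN' = 413.4 kN/m; ΣW sinα = 176.6 kN/m
Resisting = 11.2 + 413.4·tan33.9° = 11.2 + 277.8 = 289.0 kN/m
FS = 289.0 / 176.6 = 1.636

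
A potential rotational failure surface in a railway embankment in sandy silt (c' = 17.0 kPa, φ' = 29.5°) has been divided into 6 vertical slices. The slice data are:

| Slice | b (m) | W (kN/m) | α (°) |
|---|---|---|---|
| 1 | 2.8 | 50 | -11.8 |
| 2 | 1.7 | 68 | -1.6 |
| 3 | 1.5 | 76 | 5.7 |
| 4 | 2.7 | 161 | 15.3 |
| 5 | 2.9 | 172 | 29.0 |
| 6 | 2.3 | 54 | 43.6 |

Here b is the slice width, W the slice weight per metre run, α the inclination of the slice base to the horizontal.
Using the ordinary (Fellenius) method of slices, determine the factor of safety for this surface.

Ordinary method of slices: FS = Σ[c'·Δl_i + (W_i cosα_i)·tanφ'] / Σ W_i sinα_i, with Δl_i = b_i / cosα_i.
Slice 1: Δl = 2.8/cos(-11.8°) = 2.860 m; N'_1 = 50·cos(-11.8°) = 48.9; c'Δl = 48.63; W sinα = -10.2
Slice 2: Δl = 1.7/cos(-1.6°) = 1.701 m; N'_2 = 68·cos(-1.6°) = 68.0; c'Δl = 28.91; W sinα = -1.9
Slice 3: Δl = 1.5/cos5.7° = 1.507 m; N'_3 = 76·cos5.7° = 75.6; c'Δl = 25.63; W sinα = 7.5
Slice 4: Δl = 2.7/cos15.3° = 2.799 m; N'_4 = 161·cos15.3° = 155.3; c'Δl = 47.59; W sinα = 42.5
Slice 5: Δl = 2.9/cos29.0° = 3.316 m; N'_5 = 172·cos29.0° = 150.4; c'Δl = 56.37; W sinα = 83.4
Slice 6: Δl = 2.3/cos43.6° = 3.176 m; N'_6 = 54·cos43.6° = 39.1; c'Δl = 53.99; W sinα = 37.2
Σc'Δl = 261.1 kN/m; ΣN' = 537.4 kN/m; ΣW sinα = 158.5 kN/m
Resisting = 261.1 + 537.4·tan29.5° = 261.1 + 304.0 = 565.1 kN/m
FS = 565.1 / 158.5 = 3.565

FS = 3.56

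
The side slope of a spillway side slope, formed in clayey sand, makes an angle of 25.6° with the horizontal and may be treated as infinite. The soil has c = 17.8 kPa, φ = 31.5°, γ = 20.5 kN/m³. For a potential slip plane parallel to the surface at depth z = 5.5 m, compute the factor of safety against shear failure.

For an infinite slope with a slip plane parallel to the surface (no pore pressure): FS = [c + γz cos²β tanφ] / [γz sinβ cosβ].
γz = 20.5·5.5 = 112.75 kN/m²
Numerator = 17.8 + 112.75·cos²25.6°·tan31.5° = 17.8 + 112.75·0.8133·0.6128 = 73.994 kPa
Denominator = 112.75·sin25.6°·cos25.6° = 112.75·0.4321·0.9018 = 43.935 kPa
FS = 73.994 / 43.935 = 1.684

FS = 1.68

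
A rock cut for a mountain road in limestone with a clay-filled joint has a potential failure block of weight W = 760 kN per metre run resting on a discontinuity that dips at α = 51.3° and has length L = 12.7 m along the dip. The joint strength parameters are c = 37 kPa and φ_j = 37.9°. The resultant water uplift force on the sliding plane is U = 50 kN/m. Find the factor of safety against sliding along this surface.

FS = 1.35

Resolving the block weight along and normal to the plane and applying the Mohr–Coulomb strength on the joint:
N' = W cosα − U = 760·cos51.3° − 50 = 425.2 kN/m
Driving force T = W sinα = 760·sin51.3° = 593.1 kN/m
Resisting force R = c·L + N'·tanφ_j = 37·12.7 + 425.2·tan37.9° = 469.9 + 331.0 = 800.9 kN/m
FS = R / T = 800.9 / 593.1 = 1.350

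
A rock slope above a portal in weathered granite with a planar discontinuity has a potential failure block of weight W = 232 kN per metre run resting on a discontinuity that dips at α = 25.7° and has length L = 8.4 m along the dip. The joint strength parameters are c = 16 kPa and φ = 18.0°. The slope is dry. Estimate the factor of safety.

FS = 2.01

Resolving the block weight along and normal to the plane and applying the Mohr–Coulomb strength on the joint:
N' = W cosα = 232·cos25.7° = 209.0 kN/m
Driving force T = W sinα = 232·sin25.7° = 100.6 kN/m
Resisting force R = c·L + N'·tanφ = 16·8.4 + 209.0·tan18.0° = 134.4 + 67.9 = 202.3 kN/m
FS = R / T = 202.3 / 100.6 = 2.011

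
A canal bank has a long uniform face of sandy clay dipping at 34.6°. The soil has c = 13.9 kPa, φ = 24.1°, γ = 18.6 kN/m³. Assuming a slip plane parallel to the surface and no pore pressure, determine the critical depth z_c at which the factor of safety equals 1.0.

z_c = 4.55 m

Setting FS = 1.00 in FS = [c + γz cos²β tanφ] / [γz sinβ cosβ] and solving for z:
z = c / [γ cosβ (FS·sinβ − cosβ·tanφ)]
  = 13.9 / [18.6·cos34.6°·(1.00·sin34.6° − cos34.6°·tan24.1°)]
  = 13.9 / [18.6·0.8231·(1.00·0.5678 − 0.8231·0.4473)]
  = 13.9 / 3.0565 = 4.548 m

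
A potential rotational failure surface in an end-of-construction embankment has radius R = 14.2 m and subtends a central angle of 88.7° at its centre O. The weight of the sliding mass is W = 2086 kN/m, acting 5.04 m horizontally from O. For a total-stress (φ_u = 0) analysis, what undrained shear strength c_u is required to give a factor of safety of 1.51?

FS = c_u·L_a·R / (W·d), so c_u = FS·W·d / (L_a·R).
Arc length L_a = R·θ = 14.2·(88.7°·π/180) = 14.2·1.5481 = 21.98 m
c_u = 1.51·2086·5.04 / (21.98·14.2) = 15875.3 / 312.16 = 50.86 kPa

c_u = 50.9 kPa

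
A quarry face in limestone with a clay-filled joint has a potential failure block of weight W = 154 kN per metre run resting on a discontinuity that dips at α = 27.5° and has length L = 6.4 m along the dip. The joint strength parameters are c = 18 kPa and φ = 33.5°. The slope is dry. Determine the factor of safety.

FS = 2.89

Resolving the block weight along and normal to the plane and applying the Mohr–Coulomb strength on the joint:
N' = W cosα = 154·cos27.5° = 136.6 kN/m
Driving force T = W sinα = 154·sin27.5° = 71.1 kN/m
Resisting force R = c·L + N'·tanφ = 18·6.4 + 136.6·tan33.5° = 115.2 + 90.4 = 205.6 kN/m
FS = R / T = 205.6 / 71.1 = 2.892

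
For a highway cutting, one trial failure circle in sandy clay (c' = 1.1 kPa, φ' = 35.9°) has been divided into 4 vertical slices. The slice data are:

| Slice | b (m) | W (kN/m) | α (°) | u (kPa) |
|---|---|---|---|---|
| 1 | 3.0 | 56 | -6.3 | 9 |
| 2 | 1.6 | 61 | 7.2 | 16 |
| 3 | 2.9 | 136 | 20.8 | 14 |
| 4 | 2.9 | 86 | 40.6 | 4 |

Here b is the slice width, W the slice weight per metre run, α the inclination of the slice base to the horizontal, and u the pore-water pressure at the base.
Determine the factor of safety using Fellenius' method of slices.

FS = 1.47

Ordinary method of slices: FS = Σ[c'·Δl_i + (W_i cosα_i − u_i·Δl_i)·tanφ'] / Σ W_i sinα_i, with Δl_i = b_i / cosα_i.
Slice 1: Δl = 3.0/cos(-6.3°) = 3.018 m; N'_1 = 56·cos(-6.3°) − 9·3.018 = 28.5; c'Δl = 3.32; W sinα = -6.1
Slice 2: Δl = 1.6/cos7.2° = 1.613 m; N'_2 = 61·cos7.2° − 16·1.613 = 34.7; c'Δl = 1.77; W sinα = 7.6
Slice 3: Δl = 2.9/cos20.8° = 3.102 m; N'_3 = 136·cos20.8° − 14·3.102 = 83.7; c'Δl = 3.41; W sinα = 48.3
Slice 4: Δl = 2.9/cos40.6° = 3.819 m; N'_4 = 86·cos40.6° − 4·3.819 = 50.0; c'Δl = 4.20; W sinα = 56.0
Σc'Δl = 12.7 kN/m; ΣN' = 196.9 kN/m; ΣW sinα = 105.8 kN/m
Resisting = 12.7 + 196.9·tan35.9° = 12.7 + 142.6 = 155.3 kN/m
FS = 155.3 / 105.8 = 1.468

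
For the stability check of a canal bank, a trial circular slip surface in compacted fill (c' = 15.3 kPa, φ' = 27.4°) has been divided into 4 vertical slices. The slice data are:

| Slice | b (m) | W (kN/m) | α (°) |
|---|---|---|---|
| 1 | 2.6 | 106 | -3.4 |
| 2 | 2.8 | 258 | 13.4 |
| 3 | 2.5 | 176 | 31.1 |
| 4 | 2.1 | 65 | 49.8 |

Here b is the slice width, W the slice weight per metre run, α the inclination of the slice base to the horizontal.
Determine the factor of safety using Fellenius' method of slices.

FS = 2.39

Ordinary method of slices: FS = Σ[c'·Δl_i + (W_i cosα_i)·tanφ'] / Σ W_i sinα_i, with Δl_i = b_i / cosα_i.
Slice 1: Δl = 2.6/cos(-3.4°) = 2.605 m; N'_1 = 106·cos(-3.4°) = 105.8; c'Δl = 39.85; W sinα = -6.3
Slice 2: Δl = 2.8/cos13.4° = 2.878 m; N'_2 = 258·cos13.4° = 251.0; c'Δl = 44.04; W sinα = 59.8
Slice 3: Δl = 2.5/cos31.1° = 2.920 m; N'_3 = 176·cos31.1° = 150.7; c'Δl = 44.67; W sinα = 90.9
Slice 4: Δl = 2.1/cos49.8° = 3.254 m; N'_4 = 65·cos49.8° = 42.0; c'Δl = 49.78; W sinα = 49.6
Σc'Δl = 178.3 kN/m; ΣN' = 549.4 kN/m; ΣW sinα = 194.1 kN/m
Resisting = 178.3 + 549.4·tan27.4° = 178.3 + 284.8 = 463.1 kN/m
FS = 463.1 / 194.1 = 2.387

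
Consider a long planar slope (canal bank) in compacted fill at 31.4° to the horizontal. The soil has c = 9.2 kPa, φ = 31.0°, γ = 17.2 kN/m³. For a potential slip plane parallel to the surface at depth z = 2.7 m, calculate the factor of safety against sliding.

FS = 1.43

For an infinite slope with a slip plane parallel to the surface (no pore pressure): FS = [c + γz cos²β tanφ] / [γz sinβ cosβ].
γz = 17.2·2.7 = 46.44 kN/m²
Numerator = 9.2 + 46.44·cos²31.4°·tan31.0° = 9.2 + 46.44·0.7285·0.6009 = 29.529 kPa
Denominator = 46.44·sin31.4°·cos31.4° = 46.44·0.5210·0.8536 = 20.652 kPa
FS = 29.529 / 20.652 = 1.430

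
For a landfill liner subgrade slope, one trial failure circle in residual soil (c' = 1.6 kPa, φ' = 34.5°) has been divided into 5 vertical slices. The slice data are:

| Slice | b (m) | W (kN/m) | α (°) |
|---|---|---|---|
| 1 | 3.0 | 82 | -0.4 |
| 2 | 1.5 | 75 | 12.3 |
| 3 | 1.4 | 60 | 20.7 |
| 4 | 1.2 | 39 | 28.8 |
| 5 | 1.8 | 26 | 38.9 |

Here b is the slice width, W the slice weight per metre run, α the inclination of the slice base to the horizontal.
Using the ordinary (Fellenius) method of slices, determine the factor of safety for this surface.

Ordinary method of slices: FS = Σ[c'·Δl_i + (W_i cosα_i)·tanφ'] / Σ W_i sinα_i, with Δl_i = b_i / cosα_i.
Slice 1: Δl = 3.0/cos(-0.4°) = 3.000 m; N'_1 = 82·cos(-0.4°) = 82.0; c'Δl = 4.80; W sinα = -0.6
Slice 2: Δl = 1.5/cos12.3° = 1.535 m; N'_2 = 75·cos12.3° = 73.3; c'Δl = 2.46; W sinα = 16.0
Slice 3: Δl = 1.4/cos20.7° = 1.497 m; N'_3 = 60·cos20.7° = 56.1; c'Δl = 2.39; W sinα = 21.2
Slice 4: Δl = 1.2/cos28.8° = 1.369 m; N'_4 = 39·cos28.8° = 34.2; c'Δl = 2.19; W sinα = 18.8
Slice 5: Δl = 1.8/cos38.9° = 2.313 m; N'_5 = 26·cos38.9° = 20.2; c'Δl = 3.70; W sinα = 16.3
Σc'Δl = 15.5 kN/m; ΣN' = 265.8 kN/m; ΣW sinα = 71.7 kN/m
Resisting = 15.5 + 265.8·tan34.5° = 15.5 + 182.7 = 198.2 kN/m
FS = 198.2 / 71.7 = 2.764

FS = 2.76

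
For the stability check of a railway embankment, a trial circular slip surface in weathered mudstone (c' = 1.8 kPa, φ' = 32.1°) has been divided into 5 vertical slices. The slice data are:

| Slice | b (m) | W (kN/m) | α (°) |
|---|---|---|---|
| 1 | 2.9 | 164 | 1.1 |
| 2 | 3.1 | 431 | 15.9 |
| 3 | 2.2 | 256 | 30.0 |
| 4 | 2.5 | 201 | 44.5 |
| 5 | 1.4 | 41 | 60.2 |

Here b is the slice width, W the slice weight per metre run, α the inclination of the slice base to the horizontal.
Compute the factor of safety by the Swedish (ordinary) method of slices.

FS = 1.48

Ordinary method of slices: FS = Σ[c'·Δl_i + (W_i cosα_i)·tanφ'] / Σ W_i sinα_i, with Δl_i = b_i / cosα_i.
Slice 1: Δl = 2.9/cos1.1° = 2.901 m; N'_1 = 164·cos1.1° = 164.0; c'Δl = 5.22; W sinα = 3.1
Slice 2: Δl = 3.1/cos15.9° = 3.223 m; N'_2 = 431·cos15.9° = 414.5; c'Δl = 5.80; W sinα = 118.1
Slice 3: Δl = 2.2/cos30.0° = 2.540 m; N'_3 = 256·cos30.0° = 221.7; c'Δl = 4.57; W sinα = 128.0
Slice 4: Δl = 2.5/cos44.5° = 3.505 m; N'_4 = 201·cos44.5° = 143.4; c'Δl = 6.31; W sinα = 140.9
Slice 5: Δl = 1.4/cos60.2° = 2.817 m; N'_5 = 41·cos60.2° = 20.4; c'Δl = 5.07; W sinα = 35.6
Σc'Δl = 27.0 kN/m; ΣN' = 963.9 kN/m; ΣW sinα = 425.7 kN/m
Resisting = 27.0 + 963.9·tan32.1° = 27.0 + 604.7 = 631.6 kN/m
FS = 631.6 / 425.7 = 1.484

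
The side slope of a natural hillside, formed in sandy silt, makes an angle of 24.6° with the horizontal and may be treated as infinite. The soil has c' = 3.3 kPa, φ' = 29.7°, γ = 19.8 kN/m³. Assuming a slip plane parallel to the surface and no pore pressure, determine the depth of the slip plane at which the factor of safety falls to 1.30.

z = 8.13 m

Setting FS = 1.30 in FS = [c' + γz cos²β tanφ'] / [γz sinβ cosβ] and solving for z:
z = c' / [γ cosβ (FS·sinβ − cosβ·tanφ')]
  = 3.3 / [19.8·cos24.6°·(1.30·sin24.6° − cos24.6°·tan29.7°)]
  = 3.3 / [19.8·0.9092·(1.30·0.4163 − 0.9092·0.5704)]
  = 3.3 / 0.4059 = 8.130 m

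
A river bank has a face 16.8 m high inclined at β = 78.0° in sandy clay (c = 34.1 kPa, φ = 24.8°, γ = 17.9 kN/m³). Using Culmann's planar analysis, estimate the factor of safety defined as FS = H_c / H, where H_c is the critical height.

FS = 1.00

H_c = (4c/γ) · sinβ cosφ / [1 − cos(β − φ)]
    = (4·34.1/17.9) · sin78.0°·cos24.8° / [1 − cos53.2°]
    = 7.620 · 0.8879 / 0.4010 = 16.87 m
FS = H_c / H = 16.87 / 16.8 = 1.004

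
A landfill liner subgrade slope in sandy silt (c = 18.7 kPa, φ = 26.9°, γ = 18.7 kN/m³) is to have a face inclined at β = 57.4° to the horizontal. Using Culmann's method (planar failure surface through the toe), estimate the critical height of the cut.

H_c = 21.72 m

Culmann's analysis gives the critical failure plane at α_cr = (β + φ)/2 = (57.4 + 26.9)/2 = 42.1°, and the critical height
H_c = (4c/γ) · sinβ cosφ / [1 − cos(β − φ)]
    = (4·18.7/18.7) · sin57.4°·cos26.9° / [1 − cos(30.5°)]
    = 4.000 · 0.8425·0.8918 / [1 − 0.8616]
    = 4.000 · 0.7513 / 0.1384
    = 21.72 m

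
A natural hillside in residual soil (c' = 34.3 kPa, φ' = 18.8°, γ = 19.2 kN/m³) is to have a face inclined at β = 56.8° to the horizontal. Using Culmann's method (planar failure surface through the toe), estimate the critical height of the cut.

H_c = 26.70 m

Culmann's analysis gives the critical failure plane at α_cr = (β + φ')/2 = (56.8 + 18.8)/2 = 37.8°, and the critical height
H_c = (4c'/γ) · sinβ cosφ' / [1 − cos(β − φ')]
    = (4·34.3/19.2) · sin56.8°·cos18.8° / [1 − cos(38.0°)]
    = 7.146 · 0.8368·0.9466 / [1 − 0.7880]
    = 7.146 · 0.7921 / 0.2120
    = 26.70 m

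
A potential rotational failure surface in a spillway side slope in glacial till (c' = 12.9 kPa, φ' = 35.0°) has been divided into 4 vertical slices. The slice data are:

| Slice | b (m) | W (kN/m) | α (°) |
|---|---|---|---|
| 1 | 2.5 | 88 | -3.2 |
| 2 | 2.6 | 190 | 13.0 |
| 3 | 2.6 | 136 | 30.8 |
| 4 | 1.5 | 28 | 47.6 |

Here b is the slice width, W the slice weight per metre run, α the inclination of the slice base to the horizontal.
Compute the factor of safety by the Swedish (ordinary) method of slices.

Ordinary method of slices: FS = Σ[c'·Δl_i + (W_i cosα_i)·tanφ'] / Σ W_i sinα_i, with Δl_i = b_i / cosα_i.
Slice 1: Δl = 2.5/cos(-3.2°) = 2.504 m; N'_1 = 88·cos(-3.2°) = 87.9; c'Δl = 32.30; W sinα = -4.9
Slice 2: Δl = 2.6/cos13.0° = 2.668 m; N'_2 = 190·cos13.0° = 185.1; c'Δl = 34.42; W sinα = 42.7
Slice 3: Δl = 2.6/cos30.8° = 3.027 m; N'_3 = 136·cos30.8° = 116.8; c'Δl = 39.05; W sinα = 69.6
Slice 4: Δl = 1.5/cos47.6° = 2.225 m; N'_4 = 28·cos47.6° = 18.9; c'Δl = 28.70; W sinα = 20.7
Σc'Δl = 134.5 kN/m; ΣN' = 408.7 kN/m; ΣW sinα = 128.1 kN/m
Resisting = 134.5 + 408.7·tan35.0° = 134.5 + 286.2 = 420.6 kN/m
FS = 420.6 / 128.1 = 3.283

FS = 3.28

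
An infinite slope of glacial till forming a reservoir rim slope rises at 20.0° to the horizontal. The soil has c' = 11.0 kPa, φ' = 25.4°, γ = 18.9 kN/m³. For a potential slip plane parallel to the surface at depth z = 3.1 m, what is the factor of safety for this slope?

FS = 1.89

For an infinite slope with a slip plane parallel to the surface (no pore pressure): FS = [c' + γz cos²β tanφ'] / [γz sinβ cosβ].
γz = 18.9·3.1 = 58.59 kN/m²
Numerator = 11.0 + 58.59·cos²20.0°·tan25.4° = 11.0 + 58.59·0.8830·0.4748 = 35.566 kPa
Denominator = 58.59·sin20.0°·cos20.0° = 58.59·0.3420·0.9397 = 18.830 kPa
FS = 35.566 / 18.830 = 1.889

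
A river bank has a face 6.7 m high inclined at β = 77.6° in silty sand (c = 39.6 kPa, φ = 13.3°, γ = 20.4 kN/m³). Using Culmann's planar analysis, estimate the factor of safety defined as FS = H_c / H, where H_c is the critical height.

H_c = (4c/γ) · sinβ cosφ / [1 − cos(β − φ)]
    = (4·39.6/20.4) · sin77.6°·cos13.3° / [1 − cos64.3°]
    = 7.765 · 0.9505 / 0.5663 = 13.03 m
FS = H_c / H = 13.03 / 6.7 = 1.945

FS = 1.94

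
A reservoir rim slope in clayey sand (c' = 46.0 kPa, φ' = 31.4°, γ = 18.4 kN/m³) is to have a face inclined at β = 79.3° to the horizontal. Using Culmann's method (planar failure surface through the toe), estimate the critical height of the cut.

Culmann's analysis gives the critical failure plane at α_cr = (β + φ')/2 = (79.3 + 31.4)/2 = 55.3°, and the critical height
H_c = (4c'/γ) · sinβ cosφ' / [1 − cos(β − φ')]
    = (4·46.0/18.4) · sin79.3°·cos31.4° / [1 − cos(47.9°)]
    = 10.000 · 0.9826·0.8536 / [1 − 0.6704]
    = 10.000 · 0.8387 / 0.3296
    = 25.45 m

H_c = 25.45 m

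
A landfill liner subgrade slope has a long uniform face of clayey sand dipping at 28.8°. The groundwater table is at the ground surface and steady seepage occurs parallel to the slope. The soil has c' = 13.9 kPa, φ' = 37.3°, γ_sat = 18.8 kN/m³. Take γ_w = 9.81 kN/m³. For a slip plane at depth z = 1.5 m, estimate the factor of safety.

With seepage parallel to the slope and the water table at the surface, the effective normal stress on the slip plane uses the buoyant unit weight γ' = γ_sat − γ_w while the driving shear stress uses γ_sat:
FS = [c' + γ' z cos²β tanφ'] / [γ_sat z sinβ cosβ]
γ' = 18.8 − 9.81 = 8.99 kN/m³
Numerator = 13.9 + 8.99·1.5·cos²28.8°·tan37.3° = 13.9 + 8.99·1.5·0.7679·0.7618 = 21.789 kPa
Denominator = 18.8·1.5·sin28.8°·cos28.8° = 18.8·1.5·0.4818·0.8763 = 11.905 kPa
FS = 21.789 / 11.905 = 1.830

FS = 1.83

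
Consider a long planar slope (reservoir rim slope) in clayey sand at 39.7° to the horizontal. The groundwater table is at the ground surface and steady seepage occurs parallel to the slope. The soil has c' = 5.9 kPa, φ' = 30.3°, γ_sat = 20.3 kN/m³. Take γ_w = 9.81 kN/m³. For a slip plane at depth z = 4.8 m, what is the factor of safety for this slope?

With seepage parallel to the slope and the water table at the surface, the effective normal stress on the slip plane uses the buoyant unit weight γ' = γ_sat − γ_w while the driving shear stress uses γ_sat:
FS = [c' + γ' z cos²β tanφ'] / [γ_sat z sinβ cosβ]
γ' = 20.3 − 9.81 = 10.49 kN/m³
Numerator = 5.9 + 10.49·4.8·cos²39.7°·tan30.3° = 5.9 + 10.49·4.8·0.5920·0.5844 = 23.318 kPa
Denominator = 20.3·4.8·sin39.7°·cos39.7° = 20.3·4.8·0.6388·0.7694 = 47.889 kPa
FS = 23.318 / 47.889 = 0.487

FS = 0.49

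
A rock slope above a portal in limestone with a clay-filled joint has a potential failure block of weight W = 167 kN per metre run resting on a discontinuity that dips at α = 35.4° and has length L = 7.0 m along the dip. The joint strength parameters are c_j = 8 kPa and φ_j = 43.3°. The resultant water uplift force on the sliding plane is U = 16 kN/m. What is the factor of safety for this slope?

FS = 1.75

Resolving the block weight along and normal to the plane and applying the Mohr–Coulomb strength on the joint:
N' = W cosα − U = 167·cos35.4° − 16 = 120.1 kN/m
Driving force T = W sinα = 167·sin35.4° = 96.7 kN/m
Resisting force R = c_j·L + N'·tanφ_j = 8·7.0 + 120.1·tan43.3° = 56.0 + 113.2 = 169.2 kN/m
FS = R / T = 169.2 / 96.7 = 1.749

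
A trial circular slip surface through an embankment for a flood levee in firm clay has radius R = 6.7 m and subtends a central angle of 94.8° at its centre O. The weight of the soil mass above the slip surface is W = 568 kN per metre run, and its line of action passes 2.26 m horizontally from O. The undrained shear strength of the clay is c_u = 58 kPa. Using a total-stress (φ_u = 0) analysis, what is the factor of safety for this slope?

FS = 3.36

Taking moments about the centre O, the resisting moment is provided by the undrained shear strength acting along the arc:
Arc length L_a = R·θ = 6.7·(94.8°·π/180) = 6.7·1.6546 = 11.09 m
M_R = c_u·L_a·R = 58·11.09·6.7 = 4307.9 kN·m/m
M_D = W·d = 568·2.26 = 1283.7 kN·m/m
FS = M_R / M_D = 4307.9 / 1283.7 = 3.356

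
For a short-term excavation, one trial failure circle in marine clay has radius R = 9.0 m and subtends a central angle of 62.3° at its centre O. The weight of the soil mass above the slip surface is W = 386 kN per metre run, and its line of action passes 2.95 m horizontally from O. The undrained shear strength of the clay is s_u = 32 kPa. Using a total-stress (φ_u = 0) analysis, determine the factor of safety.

Taking moments about the centre O, the resisting moment is provided by the undrained shear strength acting along the arc:
Arc length L_a = R·θ = 9.0·(62.3°·π/180) = 9.0·1.0873 = 9.79 m
M_R = s_u·L_a·R = 32·9.79·9.0 = 2818.4 kN·m/m
M_D = W·d = 386·2.95 = 1138.7 kN·m/m
FS = M_R / M_D = 2818.4 / 1138.7 = 2.475

FS = 2.48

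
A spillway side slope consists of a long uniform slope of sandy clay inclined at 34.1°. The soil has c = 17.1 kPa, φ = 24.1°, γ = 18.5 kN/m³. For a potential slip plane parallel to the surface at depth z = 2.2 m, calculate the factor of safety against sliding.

FS = 1.57

For an infinite slope with a slip plane parallel to the surface (no pore pressure): FS = [c + γz cos²β tanφ] / [γz sinβ cosβ].
γz = 18.5·2.2 = 40.70 kN/m²
Numerator = 17.1 + 40.70·cos²34.1°·tan24.1° = 17.1 + 40.70·0.6857·0.4473 = 29.584 kPa
Denominator = 40.70·sin34.1°·cos34.1° = 40.70·0.5606·0.8281 = 18.895 kPa
FS = 29.584 / 18.895 = 1.566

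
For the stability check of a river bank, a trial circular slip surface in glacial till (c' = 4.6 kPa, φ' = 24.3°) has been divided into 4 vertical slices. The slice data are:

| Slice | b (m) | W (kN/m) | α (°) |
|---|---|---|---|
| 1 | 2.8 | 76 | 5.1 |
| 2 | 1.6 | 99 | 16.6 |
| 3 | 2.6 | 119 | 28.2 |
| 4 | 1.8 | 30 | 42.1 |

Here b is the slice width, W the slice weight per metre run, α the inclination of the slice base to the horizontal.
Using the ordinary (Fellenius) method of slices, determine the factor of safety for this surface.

Ordinary method of slices: FS = Σ[c'·Δl_i + (W_i cosα_i)·tanφ'] / Σ W_i sinα_i, with Δl_i = b_i / cosα_i.
Slice 1: Δl = 2.8/cos5.1° = 2.811 m; N'_1 = 76·cos5.1° = 75.7; c'Δl = 12.93; W sinα = 6.8
Slice 2: Δl = 1.6/cos16.6° = 1.670 m; N'_2 = 99·cos16.6° = 94.9; c'Δl = 7.68; W sinα = 28.3
Slice 3: Δl = 2.6/cos28.2° = 2.950 m; N'_3 = 119·cos28.2° = 104.9; c'Δl = 13.57; W sinα = 56.2
Slice 4: Δl = 1.8/cos42.1° = 2.426 m; N'_4 = 30·cos42.1° = 22.3; c'Δl = 11.16; W sinα = 20.1
Σc'Δl = 45.3 kN/m; ΣN' = 297.7 kN/m; ΣW sinα = 111.4 kN/m
Resisting = 45.3 + 297.7·tan24.3° = 45.3 + 134.4 = 179.8 kN/m
FS = 179.8 / 111.4 = 1.614

FS = 1.61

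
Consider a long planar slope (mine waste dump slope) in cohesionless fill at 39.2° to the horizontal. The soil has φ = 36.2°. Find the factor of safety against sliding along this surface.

FS = 0.90

For a dry cohesionless infinite slope the factor of safety is FS = tanφ / tanβ.
FS = tan36.2° / tan39.2° = 0.7319 / 0.8156 = 0.897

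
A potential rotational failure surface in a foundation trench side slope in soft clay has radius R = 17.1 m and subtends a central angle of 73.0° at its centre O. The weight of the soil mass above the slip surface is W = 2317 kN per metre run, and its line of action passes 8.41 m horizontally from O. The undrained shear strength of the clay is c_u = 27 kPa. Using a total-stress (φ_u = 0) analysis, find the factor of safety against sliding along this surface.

Taking moments about the centre O, the resisting moment is provided by the undrained shear strength acting along the arc:
Arc length L_a = R·θ = 17.1·(73.0°·π/180) = 17.1·1.2741 = 21.79 m
M_R = c_u·L_a·R = 27·21.79·17.1 = 10059.0 kN·m/m
M_D = W·d = 2317·8.41 = 19486.0 kN·m/m
FS = M_R / M_D = 10059.0 / 19486.0 = 0.516

FS = 0.52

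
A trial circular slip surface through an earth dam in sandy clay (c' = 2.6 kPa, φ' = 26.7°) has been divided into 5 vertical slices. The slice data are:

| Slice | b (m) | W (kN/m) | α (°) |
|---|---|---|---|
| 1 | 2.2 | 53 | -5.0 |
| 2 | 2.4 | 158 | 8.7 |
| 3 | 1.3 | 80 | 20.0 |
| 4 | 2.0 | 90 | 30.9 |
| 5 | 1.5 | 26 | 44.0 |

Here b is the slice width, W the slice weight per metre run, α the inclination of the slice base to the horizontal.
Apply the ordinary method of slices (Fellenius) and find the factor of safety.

Ordinary method of slices: FS = Σ[c'·Δl_i + (W_i cosα_i)·tanφ'] / Σ W_i sinα_i, with Δl_i = b_i / cosα_i.
Slice 1: Δl = 2.2/cos(-5.0°) = 2.208 m; N'_1 = 53·cos(-5.0°) = 52.8; c'Δl = 5.74; W sinα = -4.6
Slice 2: Δl = 2.4/cos8.7° = 2.428 m; N'_2 = 158·cos8.7° = 156.2; c'Δl = 6.31; W sinα = 23.9
Slice 3: Δl = 1.3/cos20.0° = 1.383 m; N'_3 = 80·cos20.0° = 75.2; c'Δl = 3.60; W sinα = 27.4
Slice 4: Δl = 2.0/cos30.9° = 2.331 m; N'_4 = 90·cos30.9° = 77.2; c'Δl = 6.06; W sinα = 46.2
Slice 5: Δl = 1.5/cos44.0° = 2.085 m; N'_5 = 26·cos44.0° = 18.7; c'Δl = 5.42; W sinα = 18.1
Σc'Δl = 27.1 kN/m; ΣN' = 380.1 kN/m; ΣW sinα = 110.9 kN/m
Resisting = 27.1 + 380.1·tan26.7° = 27.1 + 191.2 = 218.3 kN/m
FS = 218.3 / 110.9 = 1.968

FS = 1.97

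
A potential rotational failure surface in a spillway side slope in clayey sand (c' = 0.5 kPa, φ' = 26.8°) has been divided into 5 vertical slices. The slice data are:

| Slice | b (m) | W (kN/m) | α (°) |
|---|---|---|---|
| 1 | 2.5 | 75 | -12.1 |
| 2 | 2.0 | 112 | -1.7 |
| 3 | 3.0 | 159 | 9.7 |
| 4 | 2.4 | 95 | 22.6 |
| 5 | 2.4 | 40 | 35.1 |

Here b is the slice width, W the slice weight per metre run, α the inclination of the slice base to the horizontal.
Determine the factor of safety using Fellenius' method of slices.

Ordinary method of slices: FS = Σ[c'·Δl_i + (W_i cosα_i)·tanφ'] / Σ W_i sinα_i, with Δl_i = b_i / cosα_i.
Slice 1: Δl = 2.5/cos(-12.1°) = 2.557 m; N'_1 = 75·cos(-12.1°) = 73.3; c'Δl = 1.28; W sinα = -15.7
Slice 2: Δl = 2.0/cos(-1.7°) = 2.001 m; N'_2 = 112·cos(-1.7°) = 112.0; c'Δl = 1.00; W sinα = -3.3
Slice 3: Δl = 3.0/cos9.7° = 3.044 m; N'_3 = 159·cos9.7° = 156.7; c'Δl = 1.52; W sinα = 26.8
Slice 4: Δl = 2.4/cos22.6° = 2.600 m; N'_4 = 95·cos22.6° = 87.7; c'Δl = 1.30; W sinα = 36.5
Slice 5: Δl = 2.4/cos35.1° = 2.933 m; N'_5 = 40·cos35.1° = 32.7; c'Δl = 1.47; W sinα = 23.0
Σc'Δl = 6.6 kN/m; ΣN' = 462.4 kN/m; ΣW sinα = 67.3 kN/m
Resisting = 6.6 + 462.4·tan26.8° = 6.6 + 233.6 = 240.2 kN/m
FS = 240.2 / 67.3 = 3.571

FS = 3.57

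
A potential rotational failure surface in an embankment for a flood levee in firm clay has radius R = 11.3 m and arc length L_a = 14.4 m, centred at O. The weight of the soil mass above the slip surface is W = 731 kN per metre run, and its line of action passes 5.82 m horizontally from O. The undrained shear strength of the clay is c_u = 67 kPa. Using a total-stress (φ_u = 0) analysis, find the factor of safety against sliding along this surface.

FS = 2.56

Taking moments about the centre O, the resisting moment is provided by the undrained shear strength acting along the arc:
M_R = c_u·L_a·R = 67·14.40·11.3 = 10902.2 kN·m/m
M_D = W·d = 731·5.82 = 4254.4 kN·m/m
FS = M_R / M_D = 10902.2 / 4254.4 = 2.563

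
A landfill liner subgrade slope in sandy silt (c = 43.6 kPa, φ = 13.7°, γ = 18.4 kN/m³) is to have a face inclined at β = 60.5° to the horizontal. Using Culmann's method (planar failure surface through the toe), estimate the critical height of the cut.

Culmann's analysis gives the critical failure plane at α_cr = (β + φ)/2 = (60.5 + 13.7)/2 = 37.1°, and the critical height
H_c = (4c/γ) · sinβ cosφ / [1 − cos(β − φ)]
    = (4·43.6/18.4) · sin60.5°·cos13.7° / [1 − cos(46.8°)]
    = 9.478 · 0.8704·0.9715 / [1 − 0.6845]
    = 9.478 · 0.8456 / 0.3155
    = 25.41 m

H_c = 25.41 m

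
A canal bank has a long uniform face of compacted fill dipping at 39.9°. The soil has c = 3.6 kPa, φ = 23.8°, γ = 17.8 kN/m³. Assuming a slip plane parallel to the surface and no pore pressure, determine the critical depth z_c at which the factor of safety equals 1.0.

z_c = 0.87 m

Setting FS = 1.00 in FS = [c + γz cos²β tanφ] / [γz sinβ cosβ] and solving for z:
z = c / [γ cosβ (FS·sinβ − cosβ·tanφ)]
  = 3.6 / [17.8·cos39.9°·(1.00·sin39.9° − cos39.9°·tan23.8°)]
  = 3.6 / [17.8·0.7672·(1.00·0.6414 − 0.7672·0.4411)]
  = 3.6 / 4.1389 = 0.870 m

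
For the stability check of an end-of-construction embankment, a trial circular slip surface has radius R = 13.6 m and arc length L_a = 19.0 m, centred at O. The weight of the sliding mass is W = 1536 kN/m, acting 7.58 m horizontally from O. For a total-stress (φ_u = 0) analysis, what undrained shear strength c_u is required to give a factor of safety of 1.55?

FS = c_u·L_a·R / (W·d), so c_u = FS·W·d / (L_a·R).
c_u = 1.55·1536·7.58 / (19.00·13.6) = 18046.5 / 258.40 = 69.84 kPa

c_u = 69.8 kPa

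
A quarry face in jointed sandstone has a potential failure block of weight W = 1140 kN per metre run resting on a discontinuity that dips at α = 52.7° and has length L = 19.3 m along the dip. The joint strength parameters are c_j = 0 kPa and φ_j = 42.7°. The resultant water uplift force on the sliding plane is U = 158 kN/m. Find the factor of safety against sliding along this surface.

FS = 0.54

Resolving the block weight along and normal to the plane and applying the Mohr–Coulomb strength on the joint:
N' = W cosα − U = 1140·cos52.7° − 158 = 532.8 kN/m
Driving force T = W sinα = 1140·sin52.7° = 906.8 kN/m
Resisting force R = c_j·L + N'·tanφ_j = 0·19.3 + 532.8·tan42.7° = 0.0 + 491.7 = 491.7 kN/m
FS = R / T = 491.7 / 906.8 = 0.542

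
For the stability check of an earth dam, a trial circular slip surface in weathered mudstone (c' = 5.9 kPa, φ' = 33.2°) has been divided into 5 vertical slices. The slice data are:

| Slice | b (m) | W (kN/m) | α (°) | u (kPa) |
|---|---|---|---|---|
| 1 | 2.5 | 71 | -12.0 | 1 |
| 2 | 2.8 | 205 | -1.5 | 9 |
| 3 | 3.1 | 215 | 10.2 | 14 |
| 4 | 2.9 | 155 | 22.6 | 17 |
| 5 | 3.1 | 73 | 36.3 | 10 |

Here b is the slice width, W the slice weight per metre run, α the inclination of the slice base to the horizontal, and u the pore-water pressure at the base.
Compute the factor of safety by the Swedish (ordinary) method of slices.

Ordinary method of slices: FS = Σ[c'·Δl_i + (W_i cosα_i − u_i·Δl_i)·tanφ'] / Σ W_i sinα_i, with Δl_i = b_i / cosα_i.
Slice 1: Δl = 2.5/cos(-12.0°) = 2.556 m; N'_1 = 71·cos(-12.0°) − 1·2.556 = 66.9; c'Δl = 15.08; W sinα = -14.8
Slice 2: Δl = 2.8/cos(-1.5°) = 2.801 m; N'_2 = 205·cos(-1.5°) − 9·2.801 = 179.7; c'Δl = 16.53; W sinα = -5.4
Slice 3: Δl = 3.1/cos10.2° = 3.150 m; N'_3 = 215·cos10.2° − 14·3.150 = 167.5; c'Δl = 18.58; W sinα = 38.1
Slice 4: Δl = 2.9/cos22.6° = 3.141 m; N'_4 = 155·cos22.6° − 17·3.141 = 89.7; c'Δl = 18.53; W sinα = 59.6
Slice 5: Δl = 3.1/cos36.3° = 3.846 m; N'_5 = 73·cos36.3° − 10·3.846 = 20.4; c'Δl = 22.69; W sinα = 43.2
Σc'Δl = 91.4 kN/m; ΣN' = 524.2 kN/m; ΣW sinα = 120.7 kN/m
Resisting = 91.4 + 524.2·tan33.2° = 91.4 + 343.0 = 434.4 kN/m
FS = 434.4 / 120.7 = 3.598

FS = 3.60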